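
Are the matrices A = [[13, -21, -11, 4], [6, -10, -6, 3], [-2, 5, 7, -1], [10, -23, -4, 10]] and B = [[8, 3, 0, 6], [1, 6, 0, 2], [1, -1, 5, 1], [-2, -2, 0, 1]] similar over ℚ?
Two matrices over a field are similar if and only if they have the same invariant factors.

Both A and B have characteristic polynomial (x - 5)^4 and minimal polynomial (x - 5)^2. Computing further, both have invariant factors (x - 5)^2, (x - 5)^2. Hence A and B are similar.

Yes.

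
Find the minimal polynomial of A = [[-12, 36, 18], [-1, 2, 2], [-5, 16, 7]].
The characteristic polynomial factors as x^2(x + 3). The minimal polynomial is ∏(x - λ)^{k_λ} where k_λ is the size of the largest Jordan block at λ.

For λ = -3: rank(A + 3I) = 2, and the largest Jordan block has size 1 (the smallest k with rank((A + 3I)^k) = rank((A + 3I)^(k+1))).
For λ = 0: rank(A) = 2, and the largest Jordan block has size 2 (the smallest k with rank(A^k) = rank(A^(k+1))).

So m_A(x) = x^2(x + 3).

m_A(x) = x^2(x + 3)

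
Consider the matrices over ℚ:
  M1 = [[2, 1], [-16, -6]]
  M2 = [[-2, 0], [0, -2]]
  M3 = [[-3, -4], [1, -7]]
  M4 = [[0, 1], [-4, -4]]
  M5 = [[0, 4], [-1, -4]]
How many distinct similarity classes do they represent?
Characteristic polynomials: χ_{M1} = (x + 2)^2, χ_{M2} = (x + 2)^2, χ_{M3} = (x + 5)^2, χ_{M4} = (x + 2)^2, χ_{M5} = (x + 2)^2.

{M1, M4, M5}: invariant factors (x + 2)^2.

{M2}: invariant factors x + 2, x + 2.

{M3}: invariant factors (x + 5)^2.

Matrices are similar if and only if their invariant-factor lists agree; the partition into similarity classes is {M1, M4, M5}, {M2}, {M3}.

3 classes: {M1, M4, M5}, {M2}, {M3}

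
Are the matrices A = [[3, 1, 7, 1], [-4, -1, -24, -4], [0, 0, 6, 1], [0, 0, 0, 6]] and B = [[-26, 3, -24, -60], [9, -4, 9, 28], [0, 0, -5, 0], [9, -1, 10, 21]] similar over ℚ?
trace(A) = 14 but trace(B) = -14. The trace is a similarity invariant, so A and B are not similar.

No.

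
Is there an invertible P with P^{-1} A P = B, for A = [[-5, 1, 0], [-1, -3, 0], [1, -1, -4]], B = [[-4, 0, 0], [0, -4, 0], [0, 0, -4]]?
No.

Both have characteristic polynomial (x + 4)^3, but the minimal polynomial of A is (x + 4)^2 while the minimal polynomial of B is x + 4. The minimal polynomial is a similarity invariant, so A and B are not similar.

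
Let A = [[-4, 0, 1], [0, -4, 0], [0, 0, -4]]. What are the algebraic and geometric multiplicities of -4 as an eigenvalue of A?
The characteristic polynomial is (x + 4)^3, so the factor x + 4 appears with exponent 3: the algebraic multiplicity is 3.

rank(A + 4I) = 1, so the eigenspace has dimension 3 - 1 = 2: the geometric multiplicity is 2.

Since 2 < 3, A is not diagonalizable.

algebraic multiplicity 3, geometric multiplicity 2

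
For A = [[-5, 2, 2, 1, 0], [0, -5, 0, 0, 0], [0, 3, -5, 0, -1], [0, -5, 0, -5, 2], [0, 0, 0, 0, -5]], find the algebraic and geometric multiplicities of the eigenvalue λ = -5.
The characteristic polynomial is (x + 5)^5, so the factor x + 5 appears with exponent 5: the algebraic multiplicity is 5.

rank(A + 5I) = 3, so the eigenspace has dimension 5 - 3 = 2: the geometric multiplicity is 2.

Since 2 < 5, A is not diagonalizable.

algebraic multiplicity 5, geometric multiplicity 2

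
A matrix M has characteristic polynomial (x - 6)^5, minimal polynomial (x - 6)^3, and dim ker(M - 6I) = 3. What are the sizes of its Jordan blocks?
λ = 6: algebraic multiplicity 5 (exponent in χ_M), largest block size 3 (exponent in m_M), 3 blocks (geometric multiplicity). These force block sizes [3, 1, 1].

Jordan blocks: (6, 3), (6, 1), (6, 1)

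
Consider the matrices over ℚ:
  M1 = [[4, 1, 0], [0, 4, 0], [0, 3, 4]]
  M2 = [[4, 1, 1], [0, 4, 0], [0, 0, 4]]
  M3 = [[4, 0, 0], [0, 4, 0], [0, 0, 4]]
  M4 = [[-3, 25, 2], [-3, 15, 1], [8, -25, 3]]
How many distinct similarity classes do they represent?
Characteristic polynomials: χ_{M1} = (x - 4)^3, χ_{M2} = (x - 4)^3, χ_{M3} = (x - 4)^3, χ_{M4} = (x - 5)^3.

{M1, M2}: invariant factors x - 4, (x - 4)^2.

{M3}: invariant factors x - 4, x - 4, x - 4.

{M4}: invariant factors (x - 5)^3.

Matrices are similar if and only if their invariant-factor lists agree; the partition into similarity classes is {M1, M2}, {M3}, {M4}.

3 classes: {M1, M2}, {M3}, {M4}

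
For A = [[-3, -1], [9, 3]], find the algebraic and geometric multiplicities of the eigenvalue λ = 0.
The characteristic polynomial is x^2, so the factor x appears with exponent 2: the algebraic multiplicity is 2.

rank(A) = 1, so the eigenspace has dimension 2 - 1 = 1: the geometric multiplicity is 1.

Since 1 < 2, A is not diagonalizable.

algebraic multiplicity 2, geometric multiplicity 1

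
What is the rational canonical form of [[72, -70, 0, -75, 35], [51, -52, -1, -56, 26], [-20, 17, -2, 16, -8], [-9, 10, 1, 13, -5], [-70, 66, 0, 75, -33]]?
R = [[2, 0, 0, 0, 0], [0, 0, 0, 0, 16], [0, 1, 0, 0, 16], [0, 0, 1, 0, 0], [0, 0, 0, 1, -4]]

The invariant factors of A (the non-unit diagonal entries of the Smith normal form of xI - A over ℚ[x]) are x - 2, (x - 2)(x + 2)^3, each dividing the next. The characteristic polynomial is their product, (x - 2)^2(x + 2)^3.

The rational canonical form is the block-diagonal matrix of companion matrices C(f_i):
R = [[2, 0, 0, 0, 0], [0, 0, 0, 0, 16], [0, 1, 0, 0, 16], [0, 0, 1, 0, 0], [0, 0, 0, 1, -4]].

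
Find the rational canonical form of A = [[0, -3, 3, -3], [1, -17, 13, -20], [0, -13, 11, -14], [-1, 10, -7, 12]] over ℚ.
The invariant factors of A (the non-unit diagonal entries of the Smith normal form of xI - A over ℚ[x]) are (x - 3)(x - 1)^3, each dividing the next. The characteristic polynomial is their product, (x - 3)(x - 1)^3.

The rational canonical form is the block-diagonal matrix of companion matrices C(f_i):
R = [[0, 0, 0, -3], [1, 0, 0, 10], [0, 1, 0, -12], [0, 0, 1, 6]].

R = [[0, 0, 0, -3], [1, 0, 0, 10], [0, 1, 0, -12], [0, 0, 1, 6]]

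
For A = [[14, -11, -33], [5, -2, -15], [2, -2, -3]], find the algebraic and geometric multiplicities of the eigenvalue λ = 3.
The characteristic polynomial is (x - 3)^3, so the factor x - 3 appears with exponent 3: the algebraic multiplicity is 3.

rank(A - 3I) = 1, so the eigenspace has dimension 3 - 1 = 2: the geometric multiplicity is 2.

Since 2 < 3, A is not diagonalizable.

algebraic multiplicity 3, geometric multiplicity 2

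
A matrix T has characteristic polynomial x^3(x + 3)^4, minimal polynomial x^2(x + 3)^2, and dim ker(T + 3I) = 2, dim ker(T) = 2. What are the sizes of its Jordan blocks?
Jordan blocks: (-3, 2), (-3, 2), (0, 2), (0, 1)

λ = -3: algebraic multiplicity 4 (exponent in χ_T), largest block size 2 (exponent in m_T), 2 blocks (geometric multiplicity). These force block sizes [2, 2].
λ = 0: algebraic multiplicity 3 (exponent in χ_T), largest block size 2 (exponent in m_T), 2 blocks (geometric multiplicity). These force block sizes [2, 1].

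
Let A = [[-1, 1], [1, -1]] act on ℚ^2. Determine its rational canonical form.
The invariant factors of A (the non-unit diagonal entries of the Smith normal form of xI - A over ℚ[x]) are x(x + 2), each dividing the next. The characteristic polynomial is their product, x(x + 2).

The rational canonical form is the block-diagonal matrix of companion matrices C(f_i):
R = [[0, 0], [1, -2]].

R = [[0, 0], [1, -2]]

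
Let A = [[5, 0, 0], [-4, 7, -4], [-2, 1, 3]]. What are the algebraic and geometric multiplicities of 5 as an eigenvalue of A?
The characteristic polynomial is (x - 5)^3, so the factor x - 5 appears with exponent 3: the algebraic multiplicity is 3.

rank(A - 5I) = 1, so the eigenspace has dimension 3 - 1 = 2: the geometric multiplicity is 2.

Since 2 < 3, A is not diagonalizable.

algebraic multiplicity 3, geometric multiplicity 2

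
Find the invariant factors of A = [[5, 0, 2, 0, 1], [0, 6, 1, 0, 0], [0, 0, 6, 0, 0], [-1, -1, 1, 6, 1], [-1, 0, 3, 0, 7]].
The Jordan structure of A has elementary divisors (x - 6)^3, (x - 6)^2. Arranging the block sizes at each eigenvalue in decreasing order and taking row products gives the invariant factors.

Invariant factors (smallest first, each dividing the next): (x - 6)^2, (x - 6)^3.

Check: the last factor (x - 6)^3 is the minimal polynomial, and the product (x - 6)^5 is the characteristic polynomial.

(x - 6)^2, (x - 6)^3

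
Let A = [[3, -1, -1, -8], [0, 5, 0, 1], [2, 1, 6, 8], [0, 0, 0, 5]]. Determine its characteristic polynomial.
χ_A(x) = (x - 5)^3(x - 4)

xI - A = [[x - 3, 1, 1, 8], [0, x - 5, 0, -1], [-2, -1, x - 6, -8], [0, 0, 0, x - 5]].

Expanding det(xI - A) along the first row:
det(xI - A) = + (x - 3)·det([[x - 5, 0, -1], [-1, x - 6, -8], [0, 0, x - 5]]) - (1)·det([[0, 0, -1], [-2, x - 6, -8], [0, 0, x - 5]]) + (1)·det([[0, x - 5, -1], [-2, -1, -8], [0, 0, x - 5]]) - (8)·det([[0, x - 5, 0], [-2, -1, x - 6], [0, 0, 0]]).

Evaluating gives χ_A(x) = x^4 - 19x^3 + 135x^2 - 425x + 500 = (x - 5)^3(x - 4).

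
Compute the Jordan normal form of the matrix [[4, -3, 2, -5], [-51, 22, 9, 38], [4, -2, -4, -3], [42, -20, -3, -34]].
J = [[-3, 1, 0, 0], [0, -3, 0, 0], [0, 0, -3, 1], [0, 0, 0, -3]]

The characteristic polynomial is det(xI - A) = (x + 3)^4, so the eigenvalues are -3 (algebraic multiplicity 4).

For λ = -3: rank(A + 3I) = 2, rank((A + 3I)^2) = 0. The eigenspace has dimension 4 - 2 = 2, so there are 2 Jordan blocks; the rank sequence gives block sizes [2, 2].

Assembling the blocks gives the Jordan form J above.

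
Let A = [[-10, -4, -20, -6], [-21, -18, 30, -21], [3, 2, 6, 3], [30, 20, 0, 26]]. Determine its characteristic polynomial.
xI - A = [[x + 10, 4, 20, 6], [21, x + 18, -30, 21], [-3, -2, x - 6, -3], [-30, -20, 0, x - 26]].

Expanding det(xI - A) along the first row:
det(xI - A) = + (x + 10)·det([[x + 18, -30, 21], [-2, x - 6, -3], [-20, 0, x - 26]]) - (4)·det([[21, -30, 21], [-3, x - 6, -3], [-30, 0, x - 26]]) + (20)·det([[21, x + 18, 21], [-3, -2, -3], [-30, -20, x - 26]]) - (6)·det([[21, x + 18, -30], [-3, -2, x - 6], [-30, -20, 0]]).

Evaluating gives χ_A(x) = x^4 - 4x^3 - 44x^2 + 96x + 576 = (x - 6)^2(x + 4)^2.

χ_A(x) = (x - 6)^2(x + 4)^2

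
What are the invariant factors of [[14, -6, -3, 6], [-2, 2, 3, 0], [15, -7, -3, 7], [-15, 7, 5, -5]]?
The Jordan structure of A has elementary divisors (x - 2)^3, (x - 2). Arranging the block sizes at each eigenvalue in decreasing order and taking row products gives the invariant factors.

Invariant factors (smallest first, each dividing the next): x - 2, (x - 2)^3.

Check: the last factor (x - 2)^3 is the minimal polynomial, and the product (x - 2)^4 is the characteristic polynomial.

x - 2, (x - 2)^3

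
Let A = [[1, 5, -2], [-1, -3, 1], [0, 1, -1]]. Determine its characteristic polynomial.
χ_A(x) = (x + 1)^3

xI - A = [[x - 1, -5, 2], [1, x + 3, -1], [0, -1, x + 1]].

Expanding det(xI - A) along the first row:
det(xI - A) = + (x - 1)·det([[x + 3, -1], [-1, x + 1]]) - (-5)·det([[1, -1], [0, x + 1]]) + (2)·det([[1, x + 3], [0, -1]]).

Evaluating gives χ_A(x) = x^3 + 3x^2 + 3x + 1 = (x + 1)^3.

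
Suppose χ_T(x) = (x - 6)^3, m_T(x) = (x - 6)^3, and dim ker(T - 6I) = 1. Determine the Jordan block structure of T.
λ = 6: algebraic multiplicity 3 (exponent in χ_T), largest block size 3 (exponent in m_T), 1 block (geometric multiplicity). This forces block sizes [3].

Jordan blocks: (6, 3)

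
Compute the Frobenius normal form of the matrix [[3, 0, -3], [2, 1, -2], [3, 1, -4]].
The invariant factors of A (the non-unit diagonal entries of the Smith normal form of xI - A over ℚ[x]) are x^3 - 2x + 3, each dividing the next. The characteristic polynomial is their product, x^3 - 2x + 3.

The rational canonical form is the block-diagonal matrix of companion matrices C(f_i):
R = [[0, 0, -3], [1, 0, 2], [0, 1, 0]].

Note the characteristic polynomial does not split into linear factors over ℚ, so A has no Jordan form over ℚ; the rational canonical form exists over any field.

R = [[0, 0, -3], [1, 0, 2], [0, 1, 0]]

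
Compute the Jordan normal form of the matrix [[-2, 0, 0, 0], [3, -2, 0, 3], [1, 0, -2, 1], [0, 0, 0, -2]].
The characteristic polynomial is det(xI - A) = (x + 2)^4, so the eigenvalues are -2 (algebraic multiplicity 4).

For λ = -2: rank(A + 2I) = 1, rank((A + 2I)^2) = 0. The eigenspace has dimension 4 - 1 = 3, so there are 3 Jordan blocks; the rank sequence gives block sizes [2, 1, 1].

Assembling the blocks gives the Jordan form J above.

J = [[-2, 1, 0, 0], [0, -2, 0, 0], [0, 0, -2, 0], [0, 0, 0, -2]]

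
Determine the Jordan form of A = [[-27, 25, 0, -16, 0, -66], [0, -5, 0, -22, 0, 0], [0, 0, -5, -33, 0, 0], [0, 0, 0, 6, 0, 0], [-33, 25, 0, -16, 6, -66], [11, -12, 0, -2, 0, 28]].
The characteristic polynomial is det(xI - A) = (x - 6)^3(x + 5)^3, so the eigenvalues are -5 (algebraic multiplicity 3), 6 (algebraic multiplicity 3).

For λ = -5: rank(A + 5I) = 4, rank((A + 5I)^2) = 3. The eigenspace has dimension 6 - 4 = 2, so there are 2 Jordan blocks; the rank sequence gives block sizes [2, 1].

For λ = 6: rank(A - 6I) = 3. The eigenspace has dimension 6 - 3 = 3, so there are 3 Jordan blocks; the rank sequence gives block sizes [1, 1, 1].

Assembling the blocks gives the Jordan form J above.

J = [[-5, 1, 0, 0, 0, 0], [0, -5, 0, 0, 0, 0], [0, 0, -5, 0, 0, 0], [0, 0, 0, 6, 0, 0], [0, 0, 0, 0, 6, 0], [0, 0, 0, 0, 0, 6]]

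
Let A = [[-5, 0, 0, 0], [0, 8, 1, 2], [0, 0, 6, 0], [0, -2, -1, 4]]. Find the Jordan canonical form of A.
J = [[-5, 0, 0, 0], [0, 6, 1, 0], [0, 0, 6, 0], [0, 0, 0, 6]]

The characteristic polynomial is det(xI - A) = (x - 6)^3(x + 5), so the eigenvalues are -5 (algebraic multiplicity 1), 6 (algebraic multiplicity 3).

For λ = -5: algebraic multiplicity 1 gives one 1×1 block.

For λ = 6: rank(A - 6I) = 2, rank((A - 6I)^2) = 1. The eigenspace has dimension 4 - 2 = 2, so there are 2 Jordan blocks; the rank sequence gives block sizes [2, 1].

Assembling the blocks gives the Jordan form J above.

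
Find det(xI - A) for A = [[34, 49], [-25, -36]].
χ_A(x) = (x + 1)^2

xI - A = [[x - 34, -49], [25, x + 36]].

Expanding det(xI - A) along the first row:
det(xI - A) = + (x - 34)·det([[x + 36]]) - (-49)·det([[25]]).

Evaluating gives χ_A(x) = x^2 + 2x + 1 = (x + 1)^2.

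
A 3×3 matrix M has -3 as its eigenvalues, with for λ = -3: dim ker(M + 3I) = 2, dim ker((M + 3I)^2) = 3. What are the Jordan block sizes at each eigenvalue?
λ = -3: successive nullity increments [2, 1] count blocks of size ≥ k; block sizes are [2, 1].

Jordan blocks: (-3, 2), (-3, 1)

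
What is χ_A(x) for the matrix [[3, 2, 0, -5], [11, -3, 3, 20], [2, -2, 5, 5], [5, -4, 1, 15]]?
χ_A(x) = (x - 5)^4

xI - A = [[x - 3, -2, 0, 5], [-11, x + 3, -3, -20], [-2, 2, x - 5, -5], [-5, 4, -1, x - 15]].

Expanding det(xI - A) along the first row:
det(xI - A) = + (x - 3)·det([[x + 3, -3, -20], [2, x - 5, -5], [4, -1, x - 15]]) - (-2)·det([[-11, -3, -20], [-2, x - 5, -5], [-5, -1, x - 15]]) + (0)·det([[-11, x + 3, -20], [-2, 2, -5], [-5, 4, x - 15]]) - (5)·det([[-11, x + 3, -3], [-2, 2, x - 5], [-5, 4, -1]]).

Evaluating gives χ_A(x) = x^4 - 20x^3 + 150x^2 - 500x + 625 = (x - 5)^4.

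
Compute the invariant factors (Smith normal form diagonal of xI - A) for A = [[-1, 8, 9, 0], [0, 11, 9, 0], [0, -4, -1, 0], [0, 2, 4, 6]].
(x - 6)(x - 5)^2(x + 1)

The Jordan structure of A has elementary divisors (x + 1), (x - 5)^2, (x - 6). Arranging the block sizes at each eigenvalue in decreasing order and taking row products gives the invariant factors.

Invariant factors (smallest first, each dividing the next): (x - 6)(x - 5)^2(x + 1).

Check: the last factor (x - 6)(x - 5)^2(x + 1) is the minimal polynomial, and the product (x - 6)(x - 5)^2(x + 1) is the characteristic polynomial.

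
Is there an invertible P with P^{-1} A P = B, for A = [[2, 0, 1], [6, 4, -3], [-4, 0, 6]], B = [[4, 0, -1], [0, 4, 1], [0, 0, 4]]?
Two matrices over a field are similar if and only if they have the same invariant factors.

Both A and B have characteristic polynomial (x - 4)^3 and minimal polynomial (x - 4)^2. Computing further, both have invariant factors x - 4, (x - 4)^2. Hence A and B are similar.

Yes.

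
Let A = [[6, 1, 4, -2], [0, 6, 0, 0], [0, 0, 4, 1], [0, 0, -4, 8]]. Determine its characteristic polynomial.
xI - A = [[x - 6, -1, -4, 2], [0, x - 6, 0, 0], [0, 0, x - 4, -1], [0, 0, 4, x - 8]].

Expanding det(xI - A) along the first row:
det(xI - A) = + (x - 6)·det([[x - 6, 0, 0], [0, x - 4, -1], [0, 4, x - 8]]) - (-1)·det([[0, 0, 0], [0, x - 4, -1], [0, 4, x - 8]]) + (-4)·det([[0, x - 6, 0], [0, 0, -1], [0, 0, x - 8]]) - (2)·det([[0, x - 6, 0], [0, 0, x - 4], [0, 0, 4]]).

Evaluating gives χ_A(x) = x^4 - 24x^3 + 216x^2 - 864x + 1296 = (x - 6)^4.

χ_A(x) = (x - 6)^4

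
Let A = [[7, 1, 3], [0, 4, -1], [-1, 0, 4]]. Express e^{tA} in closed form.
A has Jordan form J = [[5, 1, 0], [0, 5, 1], [0, 0, 5]] with A = PJP^{-1}, so e^{tA} = P e^{tJ} P^{-1}.

For a Jordan block J_k(λ), e^{tJ_k(λ)} = e^{λt} · (I + tN + t^2 N^2/2! + ... + t^{k-1} N^{k-1}/(k-1)!) where N is the nilpotent superdiagonal part.

Assembling the blocks and conjugating back gives the entries of e^{tA} as shown above.

e^{tA} = [[(t^2 + 4*t + 2)*e^{5*t}/2, t*(t + 2)*e^{5*t}/2, t*(t + 3)*e^{5*t}], [t^2*e^{5*t}/2, (t^2/2 - t + 1)*e^{5*t}, t*(t - 1)*e^{5*t}], [t*(-t - 2)*e^{5*t}/2, -t^2*e^{5*t}/2, (-t^2 - t + 1)*e^{5*t}]]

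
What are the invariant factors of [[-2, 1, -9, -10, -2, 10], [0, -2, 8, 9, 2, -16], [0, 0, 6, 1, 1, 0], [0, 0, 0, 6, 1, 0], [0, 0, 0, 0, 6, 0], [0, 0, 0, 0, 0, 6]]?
The Jordan structure of A has elementary divisors (x + 2)^2, (x - 6)^3, (x - 6). Arranging the block sizes at each eigenvalue in decreasing order and taking row products gives the invariant factors.

Invariant factors (smallest first, each dividing the next): x - 6, (x - 6)^3(x + 2)^2.

Check: the last factor (x - 6)^3(x + 2)^2 is the minimal polynomial, and the product (x - 6)^4(x + 2)^2 is the characteristic polynomial.

x - 6, (x - 6)^3(x + 2)^2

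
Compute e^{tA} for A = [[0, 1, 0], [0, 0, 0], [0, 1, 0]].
e^{tA} = [[1, t, 0], [0, 1, 0], [0, t, 1]]

A has Jordan form J = [[0, 1, 0], [0, 0, 0], [0, 0, 0]] with A = PJP^{-1}, so e^{tA} = P e^{tJ} P^{-1}.

For a Jordan block J_k(λ), e^{tJ_k(λ)} = e^{λt} · (I + tN + t^2 N^2/2! + ... + t^{k-1} N^{k-1}/(k-1)!) where N is the nilpotent superdiagonal part.

Assembling the blocks and conjugating back gives the entries of e^{tA} as shown above.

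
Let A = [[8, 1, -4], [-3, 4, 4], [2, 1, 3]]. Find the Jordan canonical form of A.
The characteristic polynomial is det(xI - A) = (x - 5)^3, so the eigenvalues are 5 (algebraic multiplicity 3).

For λ = 5: rank(A - 5I) = 2, rank((A - 5I)^2) = 1, rank((A - 5I)^3) = 0. The eigenspace has dimension 3 - 2 = 1, so there is 1 Jordan block; the rank sequence gives block sizes [3].

Assembling the blocks gives the Jordan form J above.

J = [[5, 1, 0], [0, 5, 1], [0, 0, 5]]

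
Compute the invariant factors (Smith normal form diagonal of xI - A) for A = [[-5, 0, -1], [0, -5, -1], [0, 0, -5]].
The Jordan structure of A has elementary divisors (x + 5)^2, (x + 5). Arranging the block sizes at each eigenvalue in decreasing order and taking row products gives the invariant factors.

Invariant factors (smallest first, each dividing the next): x + 5, (x + 5)^2.

Check: the last factor (x + 5)^2 is the minimal polynomial, and the product (x + 5)^3 is the characteristic polynomial.

x + 5, (x + 5)^2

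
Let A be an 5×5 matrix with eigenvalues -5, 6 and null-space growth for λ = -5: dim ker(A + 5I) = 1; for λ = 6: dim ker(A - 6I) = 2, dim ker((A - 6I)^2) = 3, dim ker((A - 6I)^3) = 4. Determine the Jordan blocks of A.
Jordan blocks: (-5, 1), (6, 3), (6, 1)

λ = -5: successive nullity increments [1] count blocks of size ≥ k; block sizes are [1].
λ = 6: successive nullity increments [2, 1, 1] count blocks of size ≥ k; block sizes are [3, 1].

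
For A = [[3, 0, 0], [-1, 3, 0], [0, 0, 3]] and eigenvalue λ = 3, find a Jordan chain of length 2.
We seek v_1 ∈ ker((A - 3I)^2) \ ker(A - 3I), then set v_{i+1} = (A - 3I) v_i.

One such chain is v_1 = [[-1, 1, -2]]^T, v_2 = [[0, 1, 0]]^T. Check: (A - 3I) v_2 = [[0, 0, 0]]^T = 0.

v_1 = [[-1, 1, -2]]^T, v_2 = [[0, 1, 0]]^T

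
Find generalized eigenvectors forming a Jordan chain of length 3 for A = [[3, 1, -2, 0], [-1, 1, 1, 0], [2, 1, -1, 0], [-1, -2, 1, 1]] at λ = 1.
v_1 = [[0, 0, 1, -1]]^T, v_2 = [[-2, 1, -2, 1]]^T, v_3 = [[1, 0, 1, -2]]^T

We seek v_1 ∈ ker((A - I)^3) \ ker((A - I)^2), then set v_{i+1} = (A - I) v_i.

One such chain is v_1 = [[0, 0, 1, -1]]^T, v_2 = [[-2, 1, -2, 1]]^T, v_3 = [[1, 0, 1, -2]]^T. Check: (A - I) v_3 = [[0, 0, 0, 0]]^T = 0.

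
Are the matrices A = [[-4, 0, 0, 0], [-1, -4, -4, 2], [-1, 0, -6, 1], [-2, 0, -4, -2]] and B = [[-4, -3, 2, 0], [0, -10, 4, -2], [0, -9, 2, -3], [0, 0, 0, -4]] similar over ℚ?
Two matrices over a field are similar if and only if they have the same invariant factors.

Both A and B have characteristic polynomial (x + 4)^4 and minimal polynomial (x + 4)^2. Computing further, both have invariant factors (x + 4)^2, (x + 4)^2. Hence A and B are similar.

Yes.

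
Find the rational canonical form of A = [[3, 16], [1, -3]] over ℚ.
R = [[0, 25], [1, 0]]

The invariant factors of A (the non-unit diagonal entries of the Smith normal form of xI - A over ℚ[x]) are (x - 5)(x + 5), each dividing the next. The characteristic polynomial is their product, (x - 5)(x + 5).

The rational canonical form is the block-diagonal matrix of companion matrices C(f_i):
R = [[0, 25], [1, 0]].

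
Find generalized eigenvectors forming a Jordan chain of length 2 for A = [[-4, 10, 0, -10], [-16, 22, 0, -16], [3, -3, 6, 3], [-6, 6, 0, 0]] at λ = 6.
v_1 = [[6, 9, -2, 2]]^T, v_2 = [[10, 16, -3, 6]]^T

We seek v_1 ∈ ker((A - 6I)^2) \ ker(A - 6I), then set v_{i+1} = (A - 6I) v_i.

One such chain is v_1 = [[6, 9, -2, 2]]^T, v_2 = [[10, 16, -3, 6]]^T. Check: (A - 6I) v_2 = [[0, 0, 0, 0]]^T = 0.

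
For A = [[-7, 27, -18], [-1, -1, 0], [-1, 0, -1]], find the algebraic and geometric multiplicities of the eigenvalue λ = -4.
algebraic multiplicity 2, geometric multiplicity 1

The characteristic polynomial is (x + 1)(x + 4)^2, so the factor x + 4 appears with exponent 2: the algebraic multiplicity is 2.

rank(A + 4I) = 2, so the eigenspace has dimension 3 - 2 = 1: the geometric multiplicity is 1.

Since 1 < 2, A is not diagonalizable.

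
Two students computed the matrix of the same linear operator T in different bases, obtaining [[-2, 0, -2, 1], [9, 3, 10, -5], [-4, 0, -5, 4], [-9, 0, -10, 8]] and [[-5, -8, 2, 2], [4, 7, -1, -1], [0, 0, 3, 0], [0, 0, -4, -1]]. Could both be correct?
Two matrices over a field are similar if and only if they have the same invariant factors.

Both A and B have characteristic polynomial (x - 3)^2(x + 1)^2 and minimal polynomial (x - 3)(x + 1)^2. Computing further, both have invariant factors x - 3, (x - 3)(x + 1)^2. Hence A and B are similar.

Yes.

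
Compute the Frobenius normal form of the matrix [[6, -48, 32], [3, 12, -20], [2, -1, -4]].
The invariant factors of A (the non-unit diagonal entries of the Smith normal form of xI - A over ℚ[x]) are (x - 6)^2(x - 2), each dividing the next. The characteristic polynomial is their product, (x - 6)^2(x - 2).

The rational canonical form is the block-diagonal matrix of companion matrices C(f_i):
R = [[0, 0, 72], [1, 0, -60], [0, 1, 14]].

R = [[0, 0, 72], [1, 0, -60], [0, 1, 14]]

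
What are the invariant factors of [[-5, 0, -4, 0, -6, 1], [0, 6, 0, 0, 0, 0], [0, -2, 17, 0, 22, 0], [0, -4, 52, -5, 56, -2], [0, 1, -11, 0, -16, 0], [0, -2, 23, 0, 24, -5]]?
The Jordan structure of A has elementary divisors (x + 5)^3, (x + 5), (x - 6)^2. Arranging the block sizes at each eigenvalue in decreasing order and taking row products gives the invariant factors.

Invariant factors (smallest first, each dividing the next): x + 5, (x - 6)^2(x + 5)^3.

Check: the last factor (x - 6)^2(x + 5)^3 is the minimal polynomial, and the product (x - 6)^2(x + 5)^4 is the characteristic polynomial.

x + 5, (x - 6)^2(x + 5)^3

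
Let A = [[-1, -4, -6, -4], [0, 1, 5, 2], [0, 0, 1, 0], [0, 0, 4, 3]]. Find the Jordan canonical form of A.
J = [[-1, 0, 0, 0], [0, 1, 1, 0], [0, 0, 1, 0], [0, 0, 0, 3]]

The characteristic polynomial is det(xI - A) = (x - 3)(x - 1)^2(x + 1), so the eigenvalues are -1 (algebraic multiplicity 1), 1 (algebraic multiplicity 2), 3 (algebraic multiplicity 1).

For λ = -1: algebraic multiplicity 1 gives one 1×1 block.

For λ = 1: rank(A - I) = 3, rank((A - I)^2) = 2. The eigenspace has dimension 4 - 3 = 1, so there is 1 Jordan block; the rank sequence gives block sizes [2].

For λ = 3: algebraic multiplicity 1 gives one 1×1 block.

Assembling the blocks gives the Jordan form J above.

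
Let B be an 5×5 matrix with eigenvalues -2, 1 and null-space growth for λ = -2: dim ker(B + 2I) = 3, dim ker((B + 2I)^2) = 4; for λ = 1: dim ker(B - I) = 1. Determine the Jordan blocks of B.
λ = -2: successive nullity increments [3, 1] count blocks of size ≥ k; block sizes are [2, 1, 1].
λ = 1: successive nullity increments [1] count blocks of size ≥ k; block sizes are [1].

Jordan blocks: (-2, 2), (-2, 1), (-2, 1), (1, 1)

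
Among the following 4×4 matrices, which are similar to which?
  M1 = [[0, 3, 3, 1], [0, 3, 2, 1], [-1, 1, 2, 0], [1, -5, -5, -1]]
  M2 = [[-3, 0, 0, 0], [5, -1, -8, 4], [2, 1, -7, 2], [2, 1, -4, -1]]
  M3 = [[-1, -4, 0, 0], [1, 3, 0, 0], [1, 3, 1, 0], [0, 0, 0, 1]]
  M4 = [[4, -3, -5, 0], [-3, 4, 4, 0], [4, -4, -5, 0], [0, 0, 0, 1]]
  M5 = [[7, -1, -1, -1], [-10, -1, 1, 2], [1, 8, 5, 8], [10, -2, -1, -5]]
Characteristic polynomials: χ_{M1} = (x - 1)^4, χ_{M2} = (x + 3)^4, χ_{M3} = (x - 1)^4, χ_{M4} = (x - 1)^4, χ_{M5} = (x - 6)^2(x + 3)^2.

{M1, M3, M4}: invariant factors x - 1, (x - 1)^3.

{M2}: invariant factors x + 3, (x + 3)^3.

{M5}: invariant factors (x - 6)^2(x + 3)^2.

Matrices are similar if and only if their invariant-factor lists agree; the partition into similarity classes is {M1, M3, M4}, {M2}, {M5}.

3 classes: {M1, M3, M4}, {M2}, {M5}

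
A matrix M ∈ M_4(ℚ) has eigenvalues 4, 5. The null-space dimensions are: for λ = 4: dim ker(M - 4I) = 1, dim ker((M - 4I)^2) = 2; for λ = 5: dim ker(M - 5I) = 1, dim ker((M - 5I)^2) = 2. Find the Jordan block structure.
λ = 4: successive nullity increments [1, 1] count blocks of size ≥ k; block sizes are [2].
λ = 5: successive nullity increments [1, 1] count blocks of size ≥ k; block sizes are [2].

Jordan blocks: (4, 2), (5, 2)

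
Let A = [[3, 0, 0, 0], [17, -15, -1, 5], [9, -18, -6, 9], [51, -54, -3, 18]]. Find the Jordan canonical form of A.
J = [[-3, 1, 0, 0], [0, -3, 0, 0], [0, 0, 3, 0], [0, 0, 0, 3]]

The characteristic polynomial is det(xI - A) = (x - 3)^2(x + 3)^2, so the eigenvalues are -3 (algebraic multiplicity 2), 3 (algebraic multiplicity 2).

For λ = -3: rank(A + 3I) = 3, rank((A + 3I)^2) = 2. The eigenspace has dimension 4 - 3 = 1, so there is 1 Jordan block; the rank sequence gives block sizes [2].

For λ = 3: rank(A - 3I) = 2. The eigenspace has dimension 4 - 2 = 2, so there are 2 Jordan blocks; the rank sequence gives block sizes [1, 1].

Assembling the blocks gives the Jordan form J above.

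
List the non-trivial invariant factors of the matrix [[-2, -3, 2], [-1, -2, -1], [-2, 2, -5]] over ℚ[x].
(x + 3)^3

The Jordan structure of A has elementary divisors (x + 3)^3. Arranging the block sizes at each eigenvalue in decreasing order and taking row products gives the invariant factors.

Invariant factors (smallest first, each dividing the next): (x + 3)^3.

Check: the last factor (x + 3)^3 is the minimal polynomial, and the product (x + 3)^3 is the characteristic polynomial.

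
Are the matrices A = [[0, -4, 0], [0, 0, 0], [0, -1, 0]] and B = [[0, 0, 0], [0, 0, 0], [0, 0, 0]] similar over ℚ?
No.

Both have characteristic polynomial x^3, but the minimal polynomial of A is x^2 while the minimal polynomial of B is x. The minimal polynomial is a similarity invariant, so A and B are not similar.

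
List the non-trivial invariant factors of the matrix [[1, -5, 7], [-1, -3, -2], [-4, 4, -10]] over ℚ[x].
The Jordan structure of A has elementary divisors (x + 4)^3. Arranging the block sizes at each eigenvalue in decreasing order and taking row products gives the invariant factors.

Invariant factors (smallest first, each dividing the next): (x + 4)^3.

Check: the last factor (x + 4)^3 is the minimal polynomial, and the product (x + 4)^3 is the characteristic polynomial.

(x + 4)^3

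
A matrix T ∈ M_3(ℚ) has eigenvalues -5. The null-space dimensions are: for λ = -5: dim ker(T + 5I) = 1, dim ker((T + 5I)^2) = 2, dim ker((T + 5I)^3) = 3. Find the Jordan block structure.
λ = -5: successive nullity increments [1, 1, 1] count blocks of size ≥ k; block sizes are [3].

Jordan blocks: (-5, 3)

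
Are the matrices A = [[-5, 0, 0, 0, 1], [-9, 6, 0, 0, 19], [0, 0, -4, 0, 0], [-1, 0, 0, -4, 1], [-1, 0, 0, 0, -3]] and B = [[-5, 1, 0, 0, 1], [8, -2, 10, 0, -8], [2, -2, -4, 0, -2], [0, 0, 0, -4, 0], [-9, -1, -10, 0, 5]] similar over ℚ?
Yes.

Two matrices over a field are similar if and only if they have the same invariant factors.

Both A and B have characteristic polynomial (x - 6)(x + 4)^4 and minimal polynomial (x - 6)(x + 4)^2. Computing further, both have invariant factors x + 4, x + 4, (x - 6)(x + 4)^2. Hence A and B are similar.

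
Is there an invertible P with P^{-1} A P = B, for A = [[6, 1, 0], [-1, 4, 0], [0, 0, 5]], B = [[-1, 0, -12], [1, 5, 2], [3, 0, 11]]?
Two matrices over a field are similar if and only if they have the same invariant factors.

Both A and B have characteristic polynomial (x - 5)^3 and minimal polynomial (x - 5)^2. Computing further, both have invariant factors x - 5, (x - 5)^2. Hence A and B are similar.

Yes.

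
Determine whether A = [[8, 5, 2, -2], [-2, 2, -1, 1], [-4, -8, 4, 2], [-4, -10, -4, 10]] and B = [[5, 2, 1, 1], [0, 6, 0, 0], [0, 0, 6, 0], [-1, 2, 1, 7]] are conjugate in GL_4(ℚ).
No.

Both have characteristic polynomial (x - 6)^4, but the minimal polynomial of A is (x - 6)^3 while the minimal polynomial of B is (x - 6)^2. The minimal polynomial is a similarity invariant, so A and B are not similar.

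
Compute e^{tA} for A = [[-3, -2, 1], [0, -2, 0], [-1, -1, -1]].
A has Jordan form J = [[-2, 1, 0], [0, -2, 1], [0, 0, -2]] with A = PJP^{-1}, so e^{tA} = P e^{tJ} P^{-1}.

For a Jordan block J_k(λ), e^{tJ_k(λ)} = e^{λt} · (I + tN + t^2 N^2/2! + ... + t^{k-1} N^{k-1}/(k-1)!) where N is the nilpotent superdiagonal part.

Assembling the blocks and conjugating back gives the entries of e^{tA} as shown above.

e^{tA} = [[(1 - t)*e^{-2*t}, t*(t - 4)*e^{-2*t}/2, t*e^{-2*t}], [0, e^{-2*t}, 0], [-t*e^{-2*t}, t*(t - 2)*e^{-2*t}/2, (t + 1)*e^{-2*t}]]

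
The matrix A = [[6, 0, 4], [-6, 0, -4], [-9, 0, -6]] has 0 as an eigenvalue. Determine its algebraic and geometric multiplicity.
algebraic multiplicity 3, geometric multiplicity 2

The characteristic polynomial is x^3, so the factor x appears with exponent 3: the algebraic multiplicity is 3.

rank(A) = 1, so the eigenspace has dimension 3 - 1 = 2: the geometric multiplicity is 2.

Since 2 < 3, A is not diagonalizable.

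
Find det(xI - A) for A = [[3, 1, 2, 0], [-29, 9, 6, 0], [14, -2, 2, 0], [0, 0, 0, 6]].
χ_A(x) = (x - 6)^2(x - 4)^2

xI - A = [[x - 3, -1, -2, 0], [29, x - 9, -6, 0], [-14, 2, x - 2, 0], [0, 0, 0, x - 6]].

Expanding det(xI - A) along the first row:
det(xI - A) = + (x - 3)·det([[x - 9, -6, 0], [2, x - 2, 0], [0, 0, x - 6]]) - (-1)·det([[29, -6, 0], [-14, x - 2, 0], [0, 0, x - 6]]) + (-2)·det([[29, x - 9, 0], [-14, 2, 0], [0, 0, x - 6]]) - (0)·det([[29, x - 9, -6], [-14, 2, x - 2], [0, 0, 0]]).

Evaluating gives χ_A(x) = x^4 - 20x^3 + 148x^2 - 480x + 576 = (x - 6)^2(x - 4)^2.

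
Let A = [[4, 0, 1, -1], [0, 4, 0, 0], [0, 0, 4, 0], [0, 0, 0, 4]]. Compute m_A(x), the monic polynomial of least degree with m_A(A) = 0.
m_A(x) = (x - 4)^2

The characteristic polynomial factors as (x - 4)^4. The minimal polynomial is ∏(x - λ)^{k_λ} where k_λ is the size of the largest Jordan block at λ.

For λ = 4: rank(A - 4I) = 1, and the largest Jordan block has size 2 (the smallest k with rank((A - 4I)^k) = rank((A - 4I)^(k+1))).

So m_A(x) = (x - 4)^2.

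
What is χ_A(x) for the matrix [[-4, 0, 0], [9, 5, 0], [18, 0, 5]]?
xI - A = [[x + 4, 0, 0], [-9, x - 5, 0], [-18, 0, x - 5]].

Expanding det(xI - A) along the first row:
det(xI - A) = + (x + 4)·det([[x - 5, 0], [0, x - 5]]) - (0)·det([[-9, 0], [-18, x - 5]]) + (0)·det([[-9, x - 5], [-18, 0]]).

Evaluating gives χ_A(x) = x^3 - 6x^2 - 15x + 100 = (x - 5)^2(x + 4).

χ_A(x) = (x - 5)^2(x + 4)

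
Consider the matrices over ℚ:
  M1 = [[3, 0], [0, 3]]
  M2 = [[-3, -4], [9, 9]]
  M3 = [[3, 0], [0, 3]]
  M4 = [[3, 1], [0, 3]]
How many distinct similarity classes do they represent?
Characteristic polynomials: χ_{M1} = (x - 3)^2, χ_{M2} = (x - 3)^2, χ_{M3} = (x - 3)^2, χ_{M4} = (x - 3)^2.

{M1, M3}: invariant factors x - 3, x - 3.

{M2, M4}: invariant factors (x - 3)^2.

Matrices are similar if and only if their invariant-factor lists agree; the partition into similarity classes is {M1, M3}, {M2, M4}.

2 classes: {M1, M3}, {M2, M4}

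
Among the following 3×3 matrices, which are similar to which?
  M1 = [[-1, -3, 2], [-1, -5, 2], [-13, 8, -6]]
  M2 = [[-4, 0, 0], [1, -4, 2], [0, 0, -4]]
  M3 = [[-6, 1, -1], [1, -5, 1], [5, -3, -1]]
2 classes: {M1, M3}, {M2}

Characteristic polynomials: χ_{M1} = (x + 4)^3, χ_{M2} = (x + 4)^3, χ_{M3} = (x + 4)^3.

{M1, M3}: invariant factors (x + 4)^3.

{M2}: invariant factors x + 4, (x + 4)^2.

Matrices are similar if and only if their invariant-factor lists agree; the partition into similarity classes is {M1, M3}, {M2}.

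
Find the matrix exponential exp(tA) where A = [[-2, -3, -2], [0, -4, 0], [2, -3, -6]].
A has Jordan form J = [[-4, 1, 0], [0, -4, 0], [0, 0, -4]] with A = PJP^{-1}, so e^{tA} = P e^{tJ} P^{-1}.

For a Jordan block J_k(λ), e^{tJ_k(λ)} = e^{λt} · (I + tN + t^2 N^2/2! + ... + t^{k-1} N^{k-1}/(k-1)!) where N is the nilpotent superdiagonal part.

Assembling the blocks and conjugating back gives the entries of e^{tA} as shown above.

e^{tA} = [[(2*t + 1)*e^{-4*t}, -3*t*e^{-4*t}, -2*t*e^{-4*t}], [0, e^{-4*t}, 0], [2*t*e^{-4*t}, -3*t*e^{-4*t}, (1 - 2*t)*e^{-4*t}]]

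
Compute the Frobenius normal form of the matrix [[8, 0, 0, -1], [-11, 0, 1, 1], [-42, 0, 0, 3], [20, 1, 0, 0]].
The invariant factors of A (the non-unit diagonal entries of the Smith normal form of xI - A over ℚ[x]) are (x - 3)^2(x^2 - 2x - 2), each dividing the next. The characteristic polynomial is their product, (x - 3)^2(x^2 - 2x - 2).

The rational canonical form is the block-diagonal matrix of companion matrices C(f_i):
R = [[0, 0, 0, 18], [1, 0, 0, 6], [0, 1, 0, -19], [0, 0, 1, 8]].

Note the characteristic polynomial does not split into linear factors over ℚ, so A has no Jordan form over ℚ; the rational canonical form exists over any field.

R = [[0, 0, 0, 18], [1, 0, 0, 6], [0, 1, 0, -19], [0, 0, 1, 8]]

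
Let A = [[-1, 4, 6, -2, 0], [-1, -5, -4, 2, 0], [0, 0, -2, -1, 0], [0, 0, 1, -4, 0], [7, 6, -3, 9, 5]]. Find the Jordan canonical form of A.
The characteristic polynomial is det(xI - A) = (x - 5)(x + 3)^4, so the eigenvalues are -3 (algebraic multiplicity 4), 5 (algebraic multiplicity 1).

For λ = -3: rank(A + 3I) = 3, rank((A + 3I)^2) = 1. The eigenspace has dimension 5 - 3 = 2, so there are 2 Jordan blocks; the rank sequence gives block sizes [2, 2].

For λ = 5: algebraic multiplicity 1 gives one 1×1 block.

Assembling the blocks gives the Jordan form J above.

J = [[-3, 1, 0, 0, 0], [0, -3, 0, 0, 0], [0, 0, -3, 1, 0], [0, 0, 0, -3, 0], [0, 0, 0, 0, 5]]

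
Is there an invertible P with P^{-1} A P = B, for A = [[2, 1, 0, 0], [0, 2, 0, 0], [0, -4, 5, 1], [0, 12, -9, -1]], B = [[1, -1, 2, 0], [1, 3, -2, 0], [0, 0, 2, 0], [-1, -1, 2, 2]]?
Both have characteristic polynomial (x - 2)^4 and minimal polynomial (x - 2)^2. But rank(A - 2I) = 2 for A while rank(B - 2I) = 1 for B, so the number of Jordan blocks at λ = 2 differs. A and B are not similar.

No.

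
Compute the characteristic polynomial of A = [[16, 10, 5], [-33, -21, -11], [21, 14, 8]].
χ_A(x) = (x - 1)^3

xI - A = [[x - 16, -10, -5], [33, x + 21, 11], [-21, -14, x - 8]].

Expanding det(xI - A) along the first row:
det(xI - A) = + (x - 16)·det([[x + 21, 11], [-14, x - 8]]) - (-10)·det([[33, 11], [-21, x - 8]]) + (-5)·det([[33, x + 21], [-21, -14]]).

Evaluating gives χ_A(x) = x^3 - 3x^2 + 3x - 1 = (x - 1)^3.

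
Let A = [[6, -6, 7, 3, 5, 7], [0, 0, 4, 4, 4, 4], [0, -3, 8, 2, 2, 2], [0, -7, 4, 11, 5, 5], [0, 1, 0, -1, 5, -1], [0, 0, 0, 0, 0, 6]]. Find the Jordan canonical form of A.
The characteristic polynomial is det(xI - A) = (x - 6)^6, so the eigenvalues are 6 (algebraic multiplicity 6).

For λ = 6: rank(A - 6I) = 3, rank((A - 6I)^2) = 1, rank((A - 6I)^3) = 0. The eigenspace has dimension 6 - 3 = 3, so there are 3 Jordan blocks; the rank sequence gives block sizes [3, 2, 1].

Assembling the blocks gives the Jordan form J above.

J = [[6, 1, 0, 0, 0, 0], [0, 6, 1, 0, 0, 0], [0, 0, 6, 0, 0, 0], [0, 0, 0, 6, 1, 0], [0, 0, 0, 0, 6, 0], [0, 0, 0, 0, 0, 6]]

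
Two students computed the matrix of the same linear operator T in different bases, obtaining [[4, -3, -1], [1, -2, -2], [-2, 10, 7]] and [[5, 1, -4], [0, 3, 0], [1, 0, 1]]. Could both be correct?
Two matrices over a field are similar if and only if they have the same invariant factors.

Both A and B have characteristic polynomial (x - 3)^3 and minimal polynomial (x - 3)^3. Computing further, both have invariant factors (x - 3)^3. Hence A and B are similar.

Yes.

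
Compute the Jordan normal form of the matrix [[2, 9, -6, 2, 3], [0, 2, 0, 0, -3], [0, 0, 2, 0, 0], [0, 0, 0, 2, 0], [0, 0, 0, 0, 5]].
The characteristic polynomial is det(xI - A) = (x - 5)(x - 2)^4, so the eigenvalues are 2 (algebraic multiplicity 4), 5 (algebraic multiplicity 1).

For λ = 2: rank(A - 2I) = 2, rank((A - 2I)^2) = 1. The eigenspace has dimension 5 - 2 = 3, so there are 3 Jordan blocks; the rank sequence gives block sizes [2, 1, 1].

For λ = 5: algebraic multiplicity 1 gives one 1×1 block.

Assembling the blocks gives the Jordan form J above.

J = [[2, 1, 0, 0, 0], [0, 2, 0, 0, 0], [0, 0, 2, 0, 0], [0, 0, 0, 2, 0], [0, 0, 0, 0, 5]]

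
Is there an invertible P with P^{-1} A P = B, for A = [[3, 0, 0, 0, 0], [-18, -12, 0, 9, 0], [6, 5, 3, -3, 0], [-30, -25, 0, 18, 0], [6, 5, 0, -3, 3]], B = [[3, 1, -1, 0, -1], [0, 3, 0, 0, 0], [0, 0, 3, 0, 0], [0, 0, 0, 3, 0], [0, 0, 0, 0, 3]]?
Two matrices over a field are similar if and only if they have the same invariant factors.

Both A and B have characteristic polynomial (x - 3)^5 and minimal polynomial (x - 3)^2. Computing further, both have invariant factors x - 3, x - 3, x - 3, (x - 3)^2. Hence A and B are similar.

Yes.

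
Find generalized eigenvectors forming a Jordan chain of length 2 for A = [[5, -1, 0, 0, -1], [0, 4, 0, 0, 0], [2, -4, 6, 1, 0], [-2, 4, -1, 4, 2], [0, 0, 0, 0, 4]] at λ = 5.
We seek v_1 ∈ ker((A - 5I)^2) \ ker(A - 5I), then set v_{i+1} = (A - 5I) v_i.

One such chain is v_1 = [[0, 0, 0, 1, 0]]^T, v_2 = [[0, 0, 1, -1, 0]]^T. Check: (A - 5I) v_2 = [[0, 0, 0, 0, 0]]^T = 0.

v_1 = [[0, 0, 0, 1, 0]]^T, v_2 = [[0, 0, 1, -1, 0]]^T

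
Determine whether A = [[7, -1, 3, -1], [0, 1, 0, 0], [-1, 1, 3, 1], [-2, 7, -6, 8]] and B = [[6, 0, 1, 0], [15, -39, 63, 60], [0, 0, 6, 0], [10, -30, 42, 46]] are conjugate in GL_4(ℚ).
Two matrices over a field are similar if and only if they have the same invariant factors.

Both A and B have characteristic polynomial (x - 6)^3(x - 1) and minimal polynomial (x - 6)^2(x - 1). Computing further, both have invariant factors x - 6, (x - 6)^2(x - 1). Hence A and B are similar.

Yes.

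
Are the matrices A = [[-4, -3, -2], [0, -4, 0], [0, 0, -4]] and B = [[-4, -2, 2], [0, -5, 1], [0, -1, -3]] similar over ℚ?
Two matrices over a field are similar if and only if they have the same invariant factors.

Both A and B have characteristic polynomial (x + 4)^3 and minimal polynomial (x + 4)^2. Computing further, both have invariant factors x + 4, (x + 4)^2. Hence A and B are similar.

Yes.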